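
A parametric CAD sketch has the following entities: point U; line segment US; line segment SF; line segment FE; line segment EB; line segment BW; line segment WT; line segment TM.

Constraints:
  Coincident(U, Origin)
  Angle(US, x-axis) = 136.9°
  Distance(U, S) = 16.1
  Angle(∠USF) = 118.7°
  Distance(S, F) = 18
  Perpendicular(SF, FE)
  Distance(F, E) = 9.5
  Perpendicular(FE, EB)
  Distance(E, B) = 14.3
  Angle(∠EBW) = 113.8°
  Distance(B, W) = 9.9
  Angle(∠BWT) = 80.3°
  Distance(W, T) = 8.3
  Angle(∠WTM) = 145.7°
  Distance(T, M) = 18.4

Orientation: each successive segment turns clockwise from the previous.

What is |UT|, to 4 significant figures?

22.05

U is at the origin; US runs at 136.9° with length 16.1, so S = (-11.76, 11.00). ∠USF = 118.7° gives SF at 75.60° from the x-axis; with |SF| = 18.0, F = (-7.279, 28.44). SF ⟂ FE, so FE runs at -14.40°; with |FE| = 9.5, E = (1.922, 26.07). FE ⟂ EB, so EB runs at -104.4°; with |EB| = 14.3, B = (-1.634, 12.22). ∠EBW = 113.8° gives BW at -170.6° from the x-axis; with |BW| = 9.9, W = (-11.40, 10.60). ∠BWT = 80.3° gives WT at 89.70° from the x-axis; with |WT| = 8.3, T = (-11.36, 18.90). Then |UT| = |T − U| = 22.05.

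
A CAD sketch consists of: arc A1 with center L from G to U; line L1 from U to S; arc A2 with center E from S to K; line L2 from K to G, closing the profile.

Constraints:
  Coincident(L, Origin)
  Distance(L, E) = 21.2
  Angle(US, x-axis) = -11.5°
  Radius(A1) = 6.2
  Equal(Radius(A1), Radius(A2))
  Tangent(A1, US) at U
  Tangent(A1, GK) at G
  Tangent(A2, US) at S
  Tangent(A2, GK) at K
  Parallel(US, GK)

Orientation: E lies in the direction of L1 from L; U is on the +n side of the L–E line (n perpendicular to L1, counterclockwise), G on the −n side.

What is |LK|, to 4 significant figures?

22.09

The slot axis is L1's direction at -11.5°, so u = (cos -11.5°, sin -11.5°) = (0.9799, -0.1994) and n = (−sin -11.5°, cos -11.5°) = (0.1994, 0.9799). L is at the origin and E lies 21.2 along u from L, so E = 21.2·u = (20.77, -4.227). Tangency of A1 to both parallel lines with radius 6.2 puts U and G at L ± 6.2·n: U = (1.236, 6.076), G = (-1.236, -6.076). Equal radii place S and K the same way about E: S = E + 6.2·n = (22.01, 1.849), K = E − 6.2·n = (19.54, -10.30). Then |LK| = |K − L| = 22.09.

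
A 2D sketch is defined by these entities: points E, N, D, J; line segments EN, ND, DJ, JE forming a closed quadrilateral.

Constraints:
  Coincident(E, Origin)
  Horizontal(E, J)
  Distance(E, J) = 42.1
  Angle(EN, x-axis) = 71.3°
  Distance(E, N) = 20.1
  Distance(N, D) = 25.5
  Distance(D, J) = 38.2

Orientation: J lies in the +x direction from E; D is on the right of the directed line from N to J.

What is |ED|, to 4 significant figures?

7.773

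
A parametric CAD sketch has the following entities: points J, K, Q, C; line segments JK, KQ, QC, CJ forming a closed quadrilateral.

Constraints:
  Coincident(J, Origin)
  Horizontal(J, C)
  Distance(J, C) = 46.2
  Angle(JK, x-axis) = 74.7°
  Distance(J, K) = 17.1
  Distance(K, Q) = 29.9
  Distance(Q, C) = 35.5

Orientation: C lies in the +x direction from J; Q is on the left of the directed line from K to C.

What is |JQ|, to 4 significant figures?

43.83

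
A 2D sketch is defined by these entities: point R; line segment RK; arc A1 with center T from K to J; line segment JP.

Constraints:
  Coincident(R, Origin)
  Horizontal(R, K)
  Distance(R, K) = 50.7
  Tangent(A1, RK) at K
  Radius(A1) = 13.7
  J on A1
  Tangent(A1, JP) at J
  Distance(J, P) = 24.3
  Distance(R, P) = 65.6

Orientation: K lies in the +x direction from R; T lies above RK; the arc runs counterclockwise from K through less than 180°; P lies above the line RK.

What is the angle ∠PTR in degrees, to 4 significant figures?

105.2°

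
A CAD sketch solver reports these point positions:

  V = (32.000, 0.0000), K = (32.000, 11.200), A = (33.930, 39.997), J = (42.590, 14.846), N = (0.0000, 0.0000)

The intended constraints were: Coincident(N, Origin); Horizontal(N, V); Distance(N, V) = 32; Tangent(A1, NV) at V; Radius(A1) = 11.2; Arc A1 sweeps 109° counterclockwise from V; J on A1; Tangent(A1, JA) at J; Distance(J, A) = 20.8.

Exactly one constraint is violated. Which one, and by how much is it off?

Distance(J, A) = 20.8 — off by 5.80.

N = (0.00, 0.00) ✓; N.y = 0.00, V.y = 0.00 ✓; |NV| = 32.00 ✓; ∠(KV, VN) = 90.00° ✓; |KV| = 11.20 ✓; bearing(K→J) − bearing(K→V) = 109.0° ✓; |KJ| = 11.20 ✓; ∠(KJ, JA) = 90.00° ✓; |JA| = 26.60 ✗.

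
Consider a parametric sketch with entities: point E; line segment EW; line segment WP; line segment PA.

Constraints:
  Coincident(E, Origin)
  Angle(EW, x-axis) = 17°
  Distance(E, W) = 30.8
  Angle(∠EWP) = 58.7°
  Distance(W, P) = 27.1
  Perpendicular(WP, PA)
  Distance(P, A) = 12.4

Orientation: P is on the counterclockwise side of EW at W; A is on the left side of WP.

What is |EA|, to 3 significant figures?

17.8

E is at the origin; EW runs at 17.0° with length 30.8, so W = 30.8·(cos 17.0°, sin 17.0°) = (29.5, 9.01). ∠EWP = 58.7°, so WP runs at 17.0° + (180° − 58.7°) = 138° from the x-axis; with |WP| = 27.1, P = W + 27.1·(cos 138°, sin 138°) = (9.22, 27.0). WP ⟂ PA; with |PA| = 12.4 on the left of WP, A = P + 12.4·(-0.665, -0.747) = (0.971, 17.8). Then |EA| = |A − E| = 17.8.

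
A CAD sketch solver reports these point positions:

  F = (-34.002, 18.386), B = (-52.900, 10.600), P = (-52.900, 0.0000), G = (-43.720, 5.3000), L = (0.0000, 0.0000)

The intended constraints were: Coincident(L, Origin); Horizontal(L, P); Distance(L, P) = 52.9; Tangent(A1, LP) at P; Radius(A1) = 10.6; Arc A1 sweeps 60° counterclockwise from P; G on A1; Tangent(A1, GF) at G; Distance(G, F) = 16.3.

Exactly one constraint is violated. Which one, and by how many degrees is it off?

Tangent(A1, GF) at G — off by 6.60°.

L = (0.00, 0.00) ✓; L.y = 0.00, P.y = 0.00 ✓; |LP| = 52.90 ✓; ∠(BP, PL) = 90.00° ✓; |BP| = 10.60 ✓; bearing(B→G) − bearing(B→P) = 60.00° ✓; |BG| = 10.60 ✓; ∠(BG, GF) = 96.60° ✗; |GF| = 16.30 ✓.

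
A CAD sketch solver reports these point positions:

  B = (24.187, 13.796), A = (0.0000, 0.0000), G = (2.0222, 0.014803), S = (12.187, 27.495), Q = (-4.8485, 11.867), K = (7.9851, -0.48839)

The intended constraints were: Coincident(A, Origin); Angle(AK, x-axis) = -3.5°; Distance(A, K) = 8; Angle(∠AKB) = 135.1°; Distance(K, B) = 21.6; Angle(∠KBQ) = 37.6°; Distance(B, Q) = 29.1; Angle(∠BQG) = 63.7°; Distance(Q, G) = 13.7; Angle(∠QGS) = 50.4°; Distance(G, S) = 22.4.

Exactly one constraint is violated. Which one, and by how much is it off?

Distance(G, S) = 22.4 — off by 6.90.

A = (0.00, 0.00) ✓; AK at -3.500° ✓; |AK| = 8.000 ✓; ∠AKB = 135.1° ✓; |KB| = 21.60 ✓; ∠KBQ = 37.60° ✓; |BQ| = 29.10 ✓; ∠BQG = 63.70° ✓; |QG| = 13.70 ✓; ∠QGS = 50.40° ✓; |GS| = 29.30 ✗.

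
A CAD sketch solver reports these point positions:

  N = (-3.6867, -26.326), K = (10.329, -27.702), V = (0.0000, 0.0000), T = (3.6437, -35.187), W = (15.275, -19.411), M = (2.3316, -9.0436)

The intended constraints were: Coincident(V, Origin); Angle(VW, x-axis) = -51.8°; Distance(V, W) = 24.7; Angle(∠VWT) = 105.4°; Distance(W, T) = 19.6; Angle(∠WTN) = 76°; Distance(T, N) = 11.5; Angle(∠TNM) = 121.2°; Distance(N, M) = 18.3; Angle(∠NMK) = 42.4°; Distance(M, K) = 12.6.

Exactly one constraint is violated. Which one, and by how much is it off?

Distance(M, K) = 12.6 — off by 7.70.

V = (0.00, 0.00) ✓; VW at -51.80° ✓; |VW| = 24.70 ✓; ∠VWT = 105.4° ✓; |WT| = 19.60 ✓; ∠WTN = 76.00° ✓; |TN| = 11.50 ✓; ∠TNM = 121.2° ✓; |NM| = 18.30 ✓; ∠NMK = 42.40° ✓; |MK| = 20.30 ✗.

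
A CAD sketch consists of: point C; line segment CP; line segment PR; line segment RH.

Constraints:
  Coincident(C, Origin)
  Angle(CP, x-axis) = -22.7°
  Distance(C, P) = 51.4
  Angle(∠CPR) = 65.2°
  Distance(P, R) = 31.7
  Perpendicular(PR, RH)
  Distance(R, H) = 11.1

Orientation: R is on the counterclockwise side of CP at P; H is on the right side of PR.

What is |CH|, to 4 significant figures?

58.64

C is at the origin; CP runs at -22.7° with length 51.4, so P = 51.4·(cos -22.7°, sin -22.7°) = (47.42, -19.84). ∠CPR = 65.2°, so PR runs at -22.7° + (180° − 65.2°) = 92.10° from the x-axis; with |PR| = 31.7, R = P + 31.7·(cos 92.10°, sin 92.10°) = (46.26, 11.84). PR is perpendicular to RH; with |RH| = 11.1 on the right of PR, H = R + 11.1·(0.9993, 0.03664) = (57.35, 12.25). Then |CH| = |H − C| = 58.64.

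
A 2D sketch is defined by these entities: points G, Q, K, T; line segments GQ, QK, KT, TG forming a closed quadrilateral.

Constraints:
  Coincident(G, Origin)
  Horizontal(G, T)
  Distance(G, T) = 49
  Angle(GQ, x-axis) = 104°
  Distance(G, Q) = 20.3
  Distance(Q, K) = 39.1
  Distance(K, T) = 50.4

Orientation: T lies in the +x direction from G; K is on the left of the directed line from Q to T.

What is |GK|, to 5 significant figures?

51.193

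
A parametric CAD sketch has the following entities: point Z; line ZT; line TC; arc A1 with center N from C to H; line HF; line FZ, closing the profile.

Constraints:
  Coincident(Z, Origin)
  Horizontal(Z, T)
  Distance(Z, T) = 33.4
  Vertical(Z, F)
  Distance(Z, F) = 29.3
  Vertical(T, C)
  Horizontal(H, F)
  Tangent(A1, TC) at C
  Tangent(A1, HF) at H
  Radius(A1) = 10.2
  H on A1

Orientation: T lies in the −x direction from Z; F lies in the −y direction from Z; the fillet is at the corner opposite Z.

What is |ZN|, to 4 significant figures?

30.05

Z is at the origin; Z and T share the same y with |ZT| = 33.4 and T on the −x side, so T = (-33.40, 0.000). ZF is vertical with |ZF| = 29.3 and F on the −y side, so F = (0.000, -29.30). The virtual corner opposite Z is at (-33.40, -29.30). Since A1 is tangent to TC there, NC ⟂ TC and A1 meets HF tangentially, so NH is at right angles to HF, with radius 10.2, so the center N sits 10.2 in from both sides at N = (-23.20, -19.10). Then |ZN| = |N − Z| = 30.05.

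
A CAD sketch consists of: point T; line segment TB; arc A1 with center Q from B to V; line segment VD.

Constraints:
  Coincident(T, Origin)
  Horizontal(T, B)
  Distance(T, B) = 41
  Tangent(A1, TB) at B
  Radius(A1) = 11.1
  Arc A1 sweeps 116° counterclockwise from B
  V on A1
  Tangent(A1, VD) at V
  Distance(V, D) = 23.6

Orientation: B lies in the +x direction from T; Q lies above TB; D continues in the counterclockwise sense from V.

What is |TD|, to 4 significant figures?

55.07

T is at the origin; T and B share the same y with |TB| = 41.0 and B on the +x side, so B = (41.00, 0.000). A1 meets TB tangentially, so QB is at right angles to TB, so Q = B + (0, 11.1) = (41.00, 11.10). On A1, B sits at bearing -90° from Q; a 116° counterclockwise sweep puts V at bearing 26°, so V = Q + 11.1·(cos 26°, sin 26°) = (50.98, 15.97). The tangent condition forces QV to be normal to VD, so VD runs along (−sin 26°, cos 26°); with |VD| = 23.6, D = (40.63, 37.18). Then |TD| = |D − T| = 55.07.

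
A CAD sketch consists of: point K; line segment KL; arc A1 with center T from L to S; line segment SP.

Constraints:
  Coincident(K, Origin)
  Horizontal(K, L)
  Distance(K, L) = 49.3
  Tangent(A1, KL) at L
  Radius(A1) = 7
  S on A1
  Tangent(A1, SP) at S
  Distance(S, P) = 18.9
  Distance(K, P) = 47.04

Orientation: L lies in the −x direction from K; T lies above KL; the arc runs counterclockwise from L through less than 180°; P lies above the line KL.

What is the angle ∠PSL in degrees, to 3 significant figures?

139°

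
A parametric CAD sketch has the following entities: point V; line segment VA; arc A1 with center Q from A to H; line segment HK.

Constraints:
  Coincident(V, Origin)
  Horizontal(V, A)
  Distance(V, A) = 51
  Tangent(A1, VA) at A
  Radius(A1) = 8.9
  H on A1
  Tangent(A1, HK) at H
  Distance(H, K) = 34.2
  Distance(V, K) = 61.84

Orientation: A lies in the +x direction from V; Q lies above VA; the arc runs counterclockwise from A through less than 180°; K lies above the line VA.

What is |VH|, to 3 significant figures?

60.4

V is at the origin; VA is horizontal with |VA| = 51.0 and A on the +x side, so A = (51.0, 0.00). Since A1 is tangent to VA there, QA ⟂ VA, so Q = A + (0, 8.9) = (51.0, 8.90). Since QH ⟂ HK (tangency), |QK| = √(8.9² + 34.2²) = 35.3 regardless of where H sits on A1. So K lies on both circle(V, 61.84) and circle(Q, 35.3); the above-VA intersection is K = (43.9, 43.5). H is the foot of the tangent from K: H = (59.0, 12.8).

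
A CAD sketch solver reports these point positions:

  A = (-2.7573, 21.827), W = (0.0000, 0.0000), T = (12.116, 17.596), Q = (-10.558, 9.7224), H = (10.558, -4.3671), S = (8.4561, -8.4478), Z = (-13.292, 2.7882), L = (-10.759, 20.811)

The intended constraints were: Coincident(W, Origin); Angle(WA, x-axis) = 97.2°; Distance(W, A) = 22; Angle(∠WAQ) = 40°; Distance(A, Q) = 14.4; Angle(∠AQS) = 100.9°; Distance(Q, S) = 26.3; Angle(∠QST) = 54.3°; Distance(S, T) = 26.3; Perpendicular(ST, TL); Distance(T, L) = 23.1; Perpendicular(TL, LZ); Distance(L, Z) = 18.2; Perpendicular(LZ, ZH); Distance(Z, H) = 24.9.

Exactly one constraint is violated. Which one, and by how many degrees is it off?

Perpendicular(LZ, ZH) — off by 8.70°.

W = (0.00, 0.00) ✓; WA at 97.20° ✓; |WA| = 22.00 ✓; ∠WAQ = 40.00° ✓; |AQ| = 14.40 ✓; ∠AQS = 100.9° ✓; |QS| = 26.30 ✓; ∠QST = 54.30° ✓; |ST| = 26.30 ✓; ∠(ST, TL) = 90.00° ✓; |TL| = 23.10 ✓; ∠(TL, LZ) = 90.00° ✓; |LZ| = 18.20 ✓; ∠(LZ, ZH) = 81.30° ✗; |ZH| = 24.90 ✓.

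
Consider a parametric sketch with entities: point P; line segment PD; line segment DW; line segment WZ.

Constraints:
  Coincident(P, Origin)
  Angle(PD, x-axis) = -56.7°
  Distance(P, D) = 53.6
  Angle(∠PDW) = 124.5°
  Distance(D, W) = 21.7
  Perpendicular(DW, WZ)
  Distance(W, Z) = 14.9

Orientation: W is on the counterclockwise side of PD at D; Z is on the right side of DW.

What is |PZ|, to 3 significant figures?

78.7

P is at the origin; PD runs at -56.7° with length 53.6, so D = 53.6·(cos -56.7°, sin -56.7°) = (29.4, -44.8). ∠PDW = 124.5°, so DW runs at -56.7° + (180° − 124.5°) = -1.20° from the x-axis; with |DW| = 21.7, W = D + 21.7·(cos -1.20°, sin -1.20°) = (51.1, -45.3). The perpendicularity gives WZ at right angles to DW; with |WZ| = 14.9 on the right of DW, Z = W + 14.9·(-0.0209, -1.00) = (50.8, -60.2). Then |PZ| = |Z − P| = 78.7.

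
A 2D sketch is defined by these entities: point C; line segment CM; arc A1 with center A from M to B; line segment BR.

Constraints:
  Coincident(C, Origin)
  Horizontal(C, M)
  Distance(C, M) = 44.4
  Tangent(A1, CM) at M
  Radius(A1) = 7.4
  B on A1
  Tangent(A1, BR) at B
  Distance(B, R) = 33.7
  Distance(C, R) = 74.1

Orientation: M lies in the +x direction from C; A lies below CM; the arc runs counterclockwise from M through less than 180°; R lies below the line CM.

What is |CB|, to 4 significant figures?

41.74

C is at the origin; C and M share the same y with |CM| = 44.4 and M on the +x side, so M = (44.40, 0.000). A1 meets CM tangentially, so AM is at right angles to CM, so A = M + (0, -7.4) = (44.40, -7.400). Since AB ⟂ BR (tangency), |AR| = √(7.4² + 33.7²) = 34.50 regardless of where B sits on A1. So R lies on both circle(C, 74.1) and circle(A, 34.50); the below-CM intersection is R = (65.46, -34.73). B is the foot of the tangent from R: B = (39.64, -13.07).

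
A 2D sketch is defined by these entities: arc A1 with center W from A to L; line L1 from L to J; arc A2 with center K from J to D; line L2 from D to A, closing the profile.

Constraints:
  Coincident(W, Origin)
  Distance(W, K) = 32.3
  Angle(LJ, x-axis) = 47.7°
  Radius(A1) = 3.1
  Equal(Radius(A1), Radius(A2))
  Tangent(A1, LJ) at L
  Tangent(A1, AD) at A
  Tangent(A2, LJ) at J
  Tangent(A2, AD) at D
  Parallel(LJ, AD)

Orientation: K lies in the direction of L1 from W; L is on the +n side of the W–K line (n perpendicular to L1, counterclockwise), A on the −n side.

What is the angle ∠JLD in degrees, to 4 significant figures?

10.87°

The slot axis is L1's direction at 47.7°, so u = (cos 47.7°, sin 47.7°) = (0.6730, 0.7396) and n = (−sin 47.7°, cos 47.7°) = (-0.7396, 0.6730). W is at the origin and K lies 32.3 along u from W, so K = 32.3·u = (21.74, 23.89). Tangency of A1 to both parallel lines with radius 3.1 puts L and A at W ± 3.1·n: L = (-2.293, 2.086), A = (2.293, -2.086). Equal radii place J and D the same way about K: J = K + 3.1·n = (19.45, 25.98), D = K − 3.1·n = (24.03, 21.80). Then cos ∠JLD = LJ·LD / (|LJ||LD|), giving 10.87°.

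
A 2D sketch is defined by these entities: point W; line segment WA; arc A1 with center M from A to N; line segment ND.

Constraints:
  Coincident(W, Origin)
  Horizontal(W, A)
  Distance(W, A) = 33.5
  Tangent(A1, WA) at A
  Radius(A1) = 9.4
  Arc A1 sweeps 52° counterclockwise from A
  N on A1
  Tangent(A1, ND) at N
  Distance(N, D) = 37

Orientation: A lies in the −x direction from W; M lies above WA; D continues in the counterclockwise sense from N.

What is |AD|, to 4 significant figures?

44.55

W is at the origin; WA is horizontal with |WA| = 33.5 and A on the −x side, so A = (-33.50, 0.000). A1 meets WA tangentially, so MA is at right angles to WA, so M = A + (0, 9.4) = (-33.50, 9.400). On A1, A sits at bearing -90° from M; a 52° counterclockwise sweep puts N at bearing -38°, so N = M + 9.4·(cos -38°, sin -38°) = (-26.09, 3.613). Tangency of A1 to ND means the radius MN is perpendicular to ND, so ND runs along (−sin -38°, cos -38°); with |ND| = 37.0, D = (-3.313, 32.77). Then |AD| = |D − A| = 44.55.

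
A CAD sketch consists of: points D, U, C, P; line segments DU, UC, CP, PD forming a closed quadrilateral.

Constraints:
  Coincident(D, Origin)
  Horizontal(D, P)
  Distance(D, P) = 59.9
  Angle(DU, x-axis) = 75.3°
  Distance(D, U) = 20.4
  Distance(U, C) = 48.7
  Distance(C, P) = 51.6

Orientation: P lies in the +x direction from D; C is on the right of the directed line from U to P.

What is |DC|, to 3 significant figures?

32.1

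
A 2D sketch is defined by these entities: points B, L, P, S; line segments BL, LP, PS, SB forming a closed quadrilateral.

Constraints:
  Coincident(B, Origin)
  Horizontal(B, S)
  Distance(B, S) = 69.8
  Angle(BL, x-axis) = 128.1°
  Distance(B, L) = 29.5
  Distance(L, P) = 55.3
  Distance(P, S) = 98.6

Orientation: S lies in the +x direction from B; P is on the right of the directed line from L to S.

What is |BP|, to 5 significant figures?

39.577

Checks: |LP| = 55.30 ✓; |PS| = 98.60 ✓.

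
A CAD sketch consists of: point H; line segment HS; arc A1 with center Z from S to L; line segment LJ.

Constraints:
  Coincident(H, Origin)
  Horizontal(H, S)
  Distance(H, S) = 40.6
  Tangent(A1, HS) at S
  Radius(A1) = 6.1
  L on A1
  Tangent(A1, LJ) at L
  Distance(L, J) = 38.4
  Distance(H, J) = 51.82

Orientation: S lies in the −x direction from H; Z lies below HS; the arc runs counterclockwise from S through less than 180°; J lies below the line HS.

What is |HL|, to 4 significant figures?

46.89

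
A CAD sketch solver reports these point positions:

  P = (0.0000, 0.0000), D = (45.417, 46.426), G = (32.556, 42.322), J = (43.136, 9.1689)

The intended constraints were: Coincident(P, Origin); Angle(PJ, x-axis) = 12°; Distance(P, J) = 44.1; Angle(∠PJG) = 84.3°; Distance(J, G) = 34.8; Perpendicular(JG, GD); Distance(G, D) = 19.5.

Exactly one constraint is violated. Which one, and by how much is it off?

Distance(G, D) = 19.5 — off by 6.00.

P = (0.00, 0.00) ✓; PJ at 12.00° ✓; |PJ| = 44.10 ✓; ∠PJG = 84.30° ✓; |JG| = 34.80 ✓; ∠(JG, GD) = 90.00° ✓; |GD| = 13.50 ✗.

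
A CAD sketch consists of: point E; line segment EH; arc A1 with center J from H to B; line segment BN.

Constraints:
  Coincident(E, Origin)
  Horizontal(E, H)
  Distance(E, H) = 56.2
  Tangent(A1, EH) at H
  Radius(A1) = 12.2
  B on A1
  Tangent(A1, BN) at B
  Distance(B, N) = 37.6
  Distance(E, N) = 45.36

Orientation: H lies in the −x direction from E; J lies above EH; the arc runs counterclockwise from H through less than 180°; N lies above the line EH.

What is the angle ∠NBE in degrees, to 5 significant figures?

64.532°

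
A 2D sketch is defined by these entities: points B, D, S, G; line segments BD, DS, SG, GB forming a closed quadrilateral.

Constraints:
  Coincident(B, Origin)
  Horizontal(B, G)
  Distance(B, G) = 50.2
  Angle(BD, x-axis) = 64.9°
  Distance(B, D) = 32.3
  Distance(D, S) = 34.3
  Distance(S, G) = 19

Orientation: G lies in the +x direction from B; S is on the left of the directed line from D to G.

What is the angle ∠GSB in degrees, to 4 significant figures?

79.95°

B is at the origin; BG is horizontal with |BG| = 50.2 and G in +x, so G = (50.2, 0). BD runs at 64.9° with |BD| = 32.3, so D = (13.70, 29.25). S is determined by |DS| = 34.3 and |SG| = 19.0 together: it lies at the intersection of circle(D, 34.3) and circle(G, 19.0). With |DG| = 46.77, the foot of the radical line on DG is 32.10 from D and the perpendicular offset is √(34.3² − 32.10²) = 12.08. Taking the left-of-DG solution: S = (46.31, 18.60).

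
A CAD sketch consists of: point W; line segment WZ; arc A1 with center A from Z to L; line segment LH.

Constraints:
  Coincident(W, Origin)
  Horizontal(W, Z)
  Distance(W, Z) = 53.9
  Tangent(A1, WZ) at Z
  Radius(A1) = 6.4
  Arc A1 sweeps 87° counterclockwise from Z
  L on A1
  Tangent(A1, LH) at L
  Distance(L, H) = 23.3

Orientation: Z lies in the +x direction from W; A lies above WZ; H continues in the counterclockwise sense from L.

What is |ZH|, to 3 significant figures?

30.3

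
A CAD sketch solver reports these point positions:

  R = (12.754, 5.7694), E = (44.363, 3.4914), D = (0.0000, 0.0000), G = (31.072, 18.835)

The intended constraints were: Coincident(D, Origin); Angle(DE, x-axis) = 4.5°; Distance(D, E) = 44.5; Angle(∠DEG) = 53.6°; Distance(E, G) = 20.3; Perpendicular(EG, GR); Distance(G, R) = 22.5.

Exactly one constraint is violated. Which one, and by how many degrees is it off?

Perpendicular(EG, GR) — off by 5.40°.

D = (0.00, 0.00) ✓; DE at 4.500° ✓; |DE| = 44.50 ✓; ∠DEG = 53.60° ✓; |EG| = 20.30 ✓; ∠(EG, GR) = 84.60° ✗; |GR| = 22.50 ✓.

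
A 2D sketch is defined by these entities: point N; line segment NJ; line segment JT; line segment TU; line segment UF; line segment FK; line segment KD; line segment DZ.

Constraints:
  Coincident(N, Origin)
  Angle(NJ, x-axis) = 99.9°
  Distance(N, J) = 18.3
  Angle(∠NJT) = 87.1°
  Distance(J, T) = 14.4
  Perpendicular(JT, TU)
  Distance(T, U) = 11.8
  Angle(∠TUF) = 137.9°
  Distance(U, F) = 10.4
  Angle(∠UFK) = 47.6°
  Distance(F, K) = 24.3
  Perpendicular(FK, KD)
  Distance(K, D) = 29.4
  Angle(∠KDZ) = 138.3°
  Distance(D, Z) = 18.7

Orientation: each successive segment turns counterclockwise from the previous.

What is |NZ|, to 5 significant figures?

50.711

N is at the origin; NJ runs at 99.9° with length 18.3, so J = (-3.1463, 18.028). ∠NJT = 87.1° gives JT at -167.20° from the x-axis; with |JT| = 14.4, T = (-17.188, 14.837). JT ⟂ TU, so TU runs at -77.200°; with |TU| = 11.8, U = (-14.574, 3.3304). ∠TUF = 137.9° gives UF at -35.100° from the x-axis; with |UF| = 10.4, F = (-6.0654, -2.6496). ∠UFK = 47.6° gives FK at 97.300° from the x-axis; with |FK| = 24.3, K = (-9.1531, 21.453). FK is perpendicular to KD, so KD runs at -172.70°; with |KD| = 29.4, D = (-38.315, 17.718). ∠KDZ = 138.3° gives DZ at -131.00° from the x-axis; with |DZ| = 18.7, Z = (-50.583, 3.6047). Then |NZ| = |Z − N| = 50.711.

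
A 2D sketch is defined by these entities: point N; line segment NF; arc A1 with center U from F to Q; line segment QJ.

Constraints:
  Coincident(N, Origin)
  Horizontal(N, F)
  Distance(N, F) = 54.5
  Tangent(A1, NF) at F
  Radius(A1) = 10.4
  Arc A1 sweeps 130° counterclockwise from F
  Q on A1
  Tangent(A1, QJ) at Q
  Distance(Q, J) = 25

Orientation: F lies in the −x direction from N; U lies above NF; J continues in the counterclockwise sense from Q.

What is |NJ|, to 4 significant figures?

72.33

N is at the origin; N and F share the same y with |NF| = 54.5 and F on the −x side, so F = (-54.50, 0.000). Tangency of A1 to NF means the radius UF is perpendicular to NF, so U = F + (0, 10.4) = (-54.50, 10.40). On A1, F sits at bearing -90° from U; a 130° counterclockwise sweep puts Q at bearing 40°, so Q = U + 10.4·(cos 40°, sin 40°) = (-46.53, 17.08). Tangency of A1 to QJ means the radius UQ is perpendicular to QJ, so QJ runs along (−sin 40°, cos 40°); with |QJ| = 25.0, J = (-62.60, 36.24). Then |NJ| = |J − N| = 72.33.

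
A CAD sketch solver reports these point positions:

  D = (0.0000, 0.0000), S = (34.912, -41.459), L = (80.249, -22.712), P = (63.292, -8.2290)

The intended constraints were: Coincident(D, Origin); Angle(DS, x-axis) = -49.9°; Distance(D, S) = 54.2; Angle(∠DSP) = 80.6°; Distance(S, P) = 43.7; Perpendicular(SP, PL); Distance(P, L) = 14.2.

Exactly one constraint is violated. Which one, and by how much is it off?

Distance(P, L) = 14.2 — off by 8.10.

D = (0.00, 0.00) ✓; DS at -49.90° ✓; |DS| = 54.20 ✓; ∠DSP = 80.60° ✓; |SP| = 43.70 ✓; ∠(SP, PL) = 90.00° ✓; |PL| = 22.30 ✗.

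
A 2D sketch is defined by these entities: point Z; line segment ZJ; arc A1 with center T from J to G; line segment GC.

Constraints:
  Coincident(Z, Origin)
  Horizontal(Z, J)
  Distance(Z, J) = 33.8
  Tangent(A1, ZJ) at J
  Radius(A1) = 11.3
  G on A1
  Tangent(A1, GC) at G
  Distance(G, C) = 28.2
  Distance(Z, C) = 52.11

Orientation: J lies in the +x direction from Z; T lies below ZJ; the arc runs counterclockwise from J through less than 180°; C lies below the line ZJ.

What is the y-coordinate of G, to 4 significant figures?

-14.66

Z is at the origin; ZJ is horizontal with |ZJ| = 33.8 and J on the +x side, so J = (33.80, 0.000). The tangent condition forces TJ to be normal to ZJ, so T = J + (0, -11.3) = (33.80, -11.30). Since TG ⟂ GC (tangency), |TC| = √(11.3² + 28.2²) = 30.38 regardless of where G sits on A1. So C lies on both circle(Z, 52.11) and circle(T, 30.38); the below-ZJ intersection is C = (31.40, -41.59). G is the foot of the tangent from C: G = (23.01, -14.66).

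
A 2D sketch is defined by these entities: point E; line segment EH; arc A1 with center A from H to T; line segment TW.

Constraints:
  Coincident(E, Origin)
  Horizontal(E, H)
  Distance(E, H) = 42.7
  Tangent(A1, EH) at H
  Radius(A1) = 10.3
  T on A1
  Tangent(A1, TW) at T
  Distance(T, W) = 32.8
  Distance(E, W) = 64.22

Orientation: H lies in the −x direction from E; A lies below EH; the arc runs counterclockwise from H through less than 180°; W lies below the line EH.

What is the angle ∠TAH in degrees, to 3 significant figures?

101°

E is at the origin; EH is horizontal with |EH| = 42.7 and H on the −x side, so H = (-42.7, 0.00). Since A1 is tangent to EH there, AH ⟂ EH, so A = H + (0, -10.3) = (-42.7, -10.3). Since AT ⟂ TW (tangency), |AW| = √(10.3² + 32.8²) = 34.4 regardless of where T sits on A1. So W lies on both circle(E, 64.22) and circle(A, 34.4); the below-EH intersection is W = (-46.3, -44.5). T is the foot of the tangent from W: T = (-52.8, -12.3).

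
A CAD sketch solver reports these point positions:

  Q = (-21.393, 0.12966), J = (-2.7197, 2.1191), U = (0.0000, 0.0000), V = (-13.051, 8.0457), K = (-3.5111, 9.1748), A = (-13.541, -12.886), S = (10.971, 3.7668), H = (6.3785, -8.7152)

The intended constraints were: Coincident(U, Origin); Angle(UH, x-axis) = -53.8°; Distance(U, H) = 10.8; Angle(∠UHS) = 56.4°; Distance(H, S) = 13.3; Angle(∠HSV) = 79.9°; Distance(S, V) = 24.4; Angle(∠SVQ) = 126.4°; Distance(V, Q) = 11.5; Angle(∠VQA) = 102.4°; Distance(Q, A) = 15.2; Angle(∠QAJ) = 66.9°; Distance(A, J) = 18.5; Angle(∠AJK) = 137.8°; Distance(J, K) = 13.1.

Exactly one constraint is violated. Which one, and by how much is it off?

Distance(J, K) = 13.1 — off by 6.00.

U = (0.00, 0.00) ✓; UH at -53.80° ✓; |UH| = 10.80 ✓; ∠UHS = 56.40° ✓; |HS| = 13.30 ✓; ∠HSV = 79.90° ✓; |SV| = 24.40 ✓; ∠SVQ = 126.4° ✓; |VQ| = 11.50 ✓; ∠VQA = 102.4° ✓; |QA| = 15.20 ✓; ∠QAJ = 66.90° ✓; |AJ| = 18.50 ✓; ∠AJK = 137.8° ✓; |JK| = 7.100 ✗.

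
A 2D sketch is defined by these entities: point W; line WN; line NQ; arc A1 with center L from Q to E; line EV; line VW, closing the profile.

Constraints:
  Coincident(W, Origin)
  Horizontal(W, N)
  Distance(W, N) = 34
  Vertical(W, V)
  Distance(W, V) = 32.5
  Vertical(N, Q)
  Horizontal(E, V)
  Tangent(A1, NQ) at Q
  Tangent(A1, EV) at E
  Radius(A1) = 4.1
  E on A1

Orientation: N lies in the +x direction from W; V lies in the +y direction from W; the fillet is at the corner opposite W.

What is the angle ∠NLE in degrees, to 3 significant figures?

172°

The virtual corner opposite W is at (34.0, 32.5). The tangent condition forces LQ to be normal to NQ and since A1 is tangent to EV there, LE ⟂ EV, with radius 4.1, so the center L sits 4.1 in from both sides at L = (29.9, 28.4). That places the tangent points at Q = (34.0, 28.4) on NQ and E = (29.9, 32.5) on EV. Then cos ∠NLE = LN·LE / (|LN||LE|), giving 172°.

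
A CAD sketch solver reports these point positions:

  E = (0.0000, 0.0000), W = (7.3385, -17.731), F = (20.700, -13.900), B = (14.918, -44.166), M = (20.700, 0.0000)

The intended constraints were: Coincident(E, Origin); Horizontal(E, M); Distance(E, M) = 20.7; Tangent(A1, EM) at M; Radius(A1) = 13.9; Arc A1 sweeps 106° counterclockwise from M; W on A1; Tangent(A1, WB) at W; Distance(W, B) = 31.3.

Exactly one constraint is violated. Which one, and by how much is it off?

Distance(W, B) = 31.3 — off by 3.80.

E = (0.00, 0.00) ✓; E.y = 0.00, M.y = 0.00 ✓; |EM| = 20.70 ✓; ∠(FM, ME) = 90.00° ✓; |FM| = 13.90 ✓; bearing(F→W) − bearing(F→M) = 106.0° ✓; |FW| = 13.90 ✓; ∠(FW, WB) = 90.00° ✓; |WB| = 27.50 ✗.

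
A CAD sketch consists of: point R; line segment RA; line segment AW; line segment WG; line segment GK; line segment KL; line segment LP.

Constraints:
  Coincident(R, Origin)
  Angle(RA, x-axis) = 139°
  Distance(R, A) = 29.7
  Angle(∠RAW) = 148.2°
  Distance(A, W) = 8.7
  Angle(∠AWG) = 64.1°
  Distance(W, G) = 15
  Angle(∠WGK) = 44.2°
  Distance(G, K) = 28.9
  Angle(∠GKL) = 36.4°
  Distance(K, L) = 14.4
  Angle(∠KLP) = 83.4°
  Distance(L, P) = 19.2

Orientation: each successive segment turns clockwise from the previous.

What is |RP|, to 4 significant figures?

18.61

∠GKL = 36.4° gives KL at 71.90° from the x-axis; with |KL| = 14.4, L = (-29.21, 22.43). ∠KLP = 83.4° gives LP at -24.70° from the x-axis; with |LP| = 19.2, P = (-11.77, 14.41). Then |RP| = |P − R| = 18.61.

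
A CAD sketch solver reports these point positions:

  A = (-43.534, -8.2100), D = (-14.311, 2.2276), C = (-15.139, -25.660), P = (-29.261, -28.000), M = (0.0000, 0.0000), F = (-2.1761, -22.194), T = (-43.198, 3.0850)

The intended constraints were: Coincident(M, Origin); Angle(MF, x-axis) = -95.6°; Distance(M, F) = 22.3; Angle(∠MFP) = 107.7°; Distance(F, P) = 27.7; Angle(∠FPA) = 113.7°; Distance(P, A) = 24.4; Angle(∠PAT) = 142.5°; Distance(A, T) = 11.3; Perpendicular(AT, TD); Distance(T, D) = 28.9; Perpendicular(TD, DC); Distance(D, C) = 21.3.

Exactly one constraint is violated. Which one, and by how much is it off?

Distance(D, C) = 21.3 — off by 6.60.

M = (0.00, 0.00) ✓; MF at -95.60° ✓; |MF| = 22.30 ✓; ∠MFP = 107.7° ✓; |FP| = 27.70 ✓; ∠FPA = 113.7° ✓; |PA| = 24.40 ✓; ∠PAT = 142.5° ✓; |AT| = 11.30 ✓; ∠(AT, TD) = 90.00° ✓; |TD| = 28.90 ✓; ∠(TD, DC) = 90.00° ✓; |DC| = 27.90 ✗.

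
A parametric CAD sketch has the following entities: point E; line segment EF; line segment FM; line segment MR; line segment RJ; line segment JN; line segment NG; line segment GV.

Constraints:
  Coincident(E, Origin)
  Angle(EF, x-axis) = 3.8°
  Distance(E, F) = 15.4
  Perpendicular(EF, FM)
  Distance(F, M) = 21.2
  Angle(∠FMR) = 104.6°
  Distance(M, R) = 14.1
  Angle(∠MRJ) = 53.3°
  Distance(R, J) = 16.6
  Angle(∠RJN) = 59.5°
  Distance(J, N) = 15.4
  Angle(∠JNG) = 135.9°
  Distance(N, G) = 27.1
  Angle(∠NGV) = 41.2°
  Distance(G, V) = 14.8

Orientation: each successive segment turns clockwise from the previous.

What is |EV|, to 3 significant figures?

36.8

E is at the origin; EF runs at 3.8° with length 15.4, so F = (15.4, 1.02). The perpendicularity gives FM at right angles to EF, so FM runs at -86.2°; with |FM| = 21.2, M = (16.8, -20.1). ∠FMR = 104.6° gives MR at -162° from the x-axis; with |MR| = 14.1, R = (3.39, -24.6). ∠MRJ = 53.3° gives RJ at 71.7° from the x-axis; with |RJ| = 16.6, J = (8.60, -8.82). ∠RJN = 59.5° gives JN at -48.8° from the x-axis; with |JN| = 15.4, N = (18.7, -20.4). ∠JNG = 135.9° gives NG at -92.9° from the x-axis; with |NG| = 27.1, G = (17.4, -47.5). ∠NGV = 41.2° gives GV at 128° from the x-axis; with |GV| = 14.8, V = (8.20, -35.9). Then |EV| = |V − E| = 36.8.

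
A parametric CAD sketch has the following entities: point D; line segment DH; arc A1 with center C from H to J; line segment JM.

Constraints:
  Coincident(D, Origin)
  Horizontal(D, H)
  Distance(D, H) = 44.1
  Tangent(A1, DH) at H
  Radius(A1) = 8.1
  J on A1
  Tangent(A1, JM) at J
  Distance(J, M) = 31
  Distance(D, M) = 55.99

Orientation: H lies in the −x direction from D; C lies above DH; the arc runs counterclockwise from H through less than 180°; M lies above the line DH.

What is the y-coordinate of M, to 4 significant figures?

39.79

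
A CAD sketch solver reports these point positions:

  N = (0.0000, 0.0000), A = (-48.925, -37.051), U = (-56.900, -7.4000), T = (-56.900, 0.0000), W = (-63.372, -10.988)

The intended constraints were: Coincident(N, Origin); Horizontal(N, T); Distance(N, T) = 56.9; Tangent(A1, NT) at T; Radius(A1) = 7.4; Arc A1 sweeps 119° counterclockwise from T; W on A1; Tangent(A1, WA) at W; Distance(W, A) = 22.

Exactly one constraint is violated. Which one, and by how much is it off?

Distance(W, A) = 22 — off by 7.80.

N = (0.00, 0.00) ✓; N.y = 0.00, T.y = 0.00 ✓; |NT| = 56.90 ✓; ∠(UT, TN) = 90.00° ✓; |UT| = 7.400 ✓; bearing(U→W) − bearing(U→T) = 119.0° ✓; |UW| = 7.400 ✓; ∠(UW, WA) = 90.00° ✓; |WA| = 29.80 ✗.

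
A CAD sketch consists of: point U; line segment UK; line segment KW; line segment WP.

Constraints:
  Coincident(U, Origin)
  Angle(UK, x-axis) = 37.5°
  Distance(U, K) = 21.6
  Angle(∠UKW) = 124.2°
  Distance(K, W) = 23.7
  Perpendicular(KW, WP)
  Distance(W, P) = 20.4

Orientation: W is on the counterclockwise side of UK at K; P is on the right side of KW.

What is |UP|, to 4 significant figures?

52.43

U is at the origin; UK runs at 37.5° with length 21.6, so K = 21.6·(cos 37.5°, sin 37.5°) = (17.14, 13.15). ∠UKW = 124.2°, so KW runs at 37.5° + (180° − 124.2°) = 93.30° from the x-axis; with |KW| = 23.7, W = K + 23.7·(cos 93.30°, sin 93.30°) = (15.77, 36.81). KW is perpendicular to WP; with |WP| = 20.4 on the right of KW, P = W + 20.4·(0.9983, 0.05756) = (36.14, 37.98). Then |UP| = |P − U| = 52.43.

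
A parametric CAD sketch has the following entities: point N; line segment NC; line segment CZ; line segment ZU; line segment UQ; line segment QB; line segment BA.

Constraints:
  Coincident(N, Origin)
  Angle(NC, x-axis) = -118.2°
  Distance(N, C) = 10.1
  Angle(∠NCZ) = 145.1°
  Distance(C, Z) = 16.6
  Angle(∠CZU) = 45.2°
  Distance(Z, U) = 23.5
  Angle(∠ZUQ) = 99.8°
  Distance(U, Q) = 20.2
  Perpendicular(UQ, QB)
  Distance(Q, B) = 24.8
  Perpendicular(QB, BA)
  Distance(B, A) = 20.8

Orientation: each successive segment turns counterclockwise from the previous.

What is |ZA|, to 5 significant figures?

3.7761

N is at the origin; NC runs at -118.2° with length 10.1, so C = (-4.7728, -8.9012). ∠NCZ = 145.1° gives CZ at -83.300° from the x-axis; with |CZ| = 16.6, Z = (-2.8360, -25.388). ∠CZU = 45.2° gives ZU at 51.500° from the x-axis; with |ZU| = 23.5, U = (11.793, -6.9965). ∠ZUQ = 99.8° gives UQ at 131.70° from the x-axis; with |UQ| = 20.2, Q = (-1.6446, 8.0856). UQ ⟂ QB, so QB runs at -138.30°; with |QB| = 24.8, B = (-20.161, -8.4121). QB is perpendicular to BA, so BA runs at -48.300°; with |BA| = 20.8, A = (-6.3244, -23.942). Then |ZA| = |A − Z| = 3.7761.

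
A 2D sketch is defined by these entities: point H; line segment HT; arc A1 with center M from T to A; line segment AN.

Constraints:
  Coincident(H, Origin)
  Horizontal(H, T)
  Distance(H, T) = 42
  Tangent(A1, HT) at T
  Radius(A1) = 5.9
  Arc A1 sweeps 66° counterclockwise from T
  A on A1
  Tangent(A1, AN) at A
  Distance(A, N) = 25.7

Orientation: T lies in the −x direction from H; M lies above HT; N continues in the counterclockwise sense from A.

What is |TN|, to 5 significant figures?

31.286

On A1, T sits at bearing -90° from M; a 66° counterclockwise sweep puts A at bearing -24°, so A = M + 5.9·(cos -24°, sin -24°) = (-36.610, 3.5003). A1 meets AN tangentially, so MA is at right angles to AN, so AN runs along (−sin -24°, cos -24°); with |AN| = 25.7, N = (-26.157, 26.978). Then |TN| = |N − T| = 31.286.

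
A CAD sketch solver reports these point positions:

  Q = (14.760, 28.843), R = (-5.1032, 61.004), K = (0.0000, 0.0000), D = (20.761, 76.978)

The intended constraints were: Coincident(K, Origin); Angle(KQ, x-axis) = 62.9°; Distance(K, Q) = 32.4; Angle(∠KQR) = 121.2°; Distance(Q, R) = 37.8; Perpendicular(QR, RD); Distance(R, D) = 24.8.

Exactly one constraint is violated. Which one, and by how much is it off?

Distance(R, D) = 24.8 — off by 5.60.

K = (0.00, 0.00) ✓; KQ at 62.90° ✓; |KQ| = 32.40 ✓; ∠KQR = 121.2° ✓; |QR| = 37.80 ✓; ∠(QR, RD) = 90.00° ✓; |RD| = 30.40 ✗.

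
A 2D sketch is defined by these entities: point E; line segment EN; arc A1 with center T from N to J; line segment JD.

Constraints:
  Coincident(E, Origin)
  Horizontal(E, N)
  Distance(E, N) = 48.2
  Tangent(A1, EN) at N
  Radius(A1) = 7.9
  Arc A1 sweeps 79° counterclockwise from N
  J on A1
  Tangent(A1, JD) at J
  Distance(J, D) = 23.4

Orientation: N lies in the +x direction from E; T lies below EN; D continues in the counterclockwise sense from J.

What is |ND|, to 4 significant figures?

31.80

On A1, N sits at bearing 90° from T; a 79° counterclockwise sweep puts J at bearing 169°, so J = T + 7.9·(cos 169°, sin 169°) = (40.45, -6.393). Tangency of A1 to JD means the radius TJ is perpendicular to JD, so JD runs along (−sin 169°, cos 169°); with |JD| = 23.4, D = (35.98, -29.36). Then |ND| = |D − N| = 31.80.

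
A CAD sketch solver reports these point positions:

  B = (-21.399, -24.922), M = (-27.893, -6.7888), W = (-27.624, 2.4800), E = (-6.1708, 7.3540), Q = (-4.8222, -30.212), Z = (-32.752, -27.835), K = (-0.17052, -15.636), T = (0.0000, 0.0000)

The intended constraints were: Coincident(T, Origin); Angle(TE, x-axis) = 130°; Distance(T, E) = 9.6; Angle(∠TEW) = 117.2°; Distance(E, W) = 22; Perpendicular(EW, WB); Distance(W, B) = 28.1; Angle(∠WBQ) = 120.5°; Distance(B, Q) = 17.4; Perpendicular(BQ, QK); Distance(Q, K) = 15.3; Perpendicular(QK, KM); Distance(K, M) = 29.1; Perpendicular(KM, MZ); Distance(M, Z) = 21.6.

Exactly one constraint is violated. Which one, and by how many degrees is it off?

Perpendicular(KM, MZ) — off by 4.70°.

T = (0.00, 0.00) ✓; TE at 130.0° ✓; |TE| = 9.600 ✓; ∠TEW = 117.2° ✓; |EW| = 22.00 ✓; ∠(EW, WB) = 90.00° ✓; |WB| = 28.10 ✓; ∠WBQ = 120.5° ✓; |BQ| = 17.40 ✓; ∠(BQ, QK) = 90.00° ✓; |QK| = 15.30 ✓; ∠(QK, KM) = 90.00° ✓; |KM| = 29.10 ✓; ∠(KM, MZ) = 94.70° ✗; |MZ| = 21.60 ✓.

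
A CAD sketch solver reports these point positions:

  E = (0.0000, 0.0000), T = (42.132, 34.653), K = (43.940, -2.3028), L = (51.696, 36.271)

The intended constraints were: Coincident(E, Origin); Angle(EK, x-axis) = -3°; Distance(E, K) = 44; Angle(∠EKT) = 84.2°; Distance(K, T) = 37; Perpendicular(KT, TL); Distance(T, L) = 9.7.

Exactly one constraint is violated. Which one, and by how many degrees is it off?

Perpendicular(KT, TL) — off by 6.80°.

E = (0.00, 0.00) ✓; EK at -3.000° ✓; |EK| = 44.00 ✓; ∠EKT = 84.20° ✓; |KT| = 37.00 ✓; ∠(KT, TL) = 83.20° ✗; |TL| = 9.700 ✓.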